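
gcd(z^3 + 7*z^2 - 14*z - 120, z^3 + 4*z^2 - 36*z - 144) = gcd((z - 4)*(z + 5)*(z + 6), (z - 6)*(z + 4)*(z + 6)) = z + 6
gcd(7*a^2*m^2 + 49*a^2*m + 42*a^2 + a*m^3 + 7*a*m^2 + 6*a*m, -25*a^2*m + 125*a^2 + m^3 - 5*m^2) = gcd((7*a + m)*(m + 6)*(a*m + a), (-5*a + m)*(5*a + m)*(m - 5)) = 1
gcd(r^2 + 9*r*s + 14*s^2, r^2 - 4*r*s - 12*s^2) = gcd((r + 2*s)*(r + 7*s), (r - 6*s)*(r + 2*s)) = r + 2*s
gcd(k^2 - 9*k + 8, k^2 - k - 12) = 1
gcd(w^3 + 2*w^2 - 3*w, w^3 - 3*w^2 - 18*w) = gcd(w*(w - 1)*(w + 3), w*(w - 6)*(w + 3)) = w^2 + 3*w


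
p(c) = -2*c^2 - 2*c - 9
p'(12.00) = -50.00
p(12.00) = -321.00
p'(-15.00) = 58.00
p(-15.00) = -429.00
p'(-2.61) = 8.44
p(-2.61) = -17.40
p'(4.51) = -20.04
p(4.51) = -58.70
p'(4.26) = -19.04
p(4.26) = -53.82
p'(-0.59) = 0.36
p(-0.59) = -8.52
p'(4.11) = -18.44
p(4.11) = -51.00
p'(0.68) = -4.72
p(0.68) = -11.28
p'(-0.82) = 1.28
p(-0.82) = -8.70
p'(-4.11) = 14.44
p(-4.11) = -34.56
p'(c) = -4*c - 2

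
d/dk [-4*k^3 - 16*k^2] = 4*k*(-3*k - 8)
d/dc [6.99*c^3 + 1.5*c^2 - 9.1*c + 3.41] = 20.97*c^2 + 3.0*c - 9.1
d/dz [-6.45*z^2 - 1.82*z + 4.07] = -12.9*z - 1.82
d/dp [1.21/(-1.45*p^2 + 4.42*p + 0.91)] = (3.509*p - 5.3482)/(-1.45*p^2 + 4.42*p + 0.91)^2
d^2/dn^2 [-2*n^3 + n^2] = 2 - 12*n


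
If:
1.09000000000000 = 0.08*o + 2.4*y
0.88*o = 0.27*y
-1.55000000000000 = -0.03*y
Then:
No Solution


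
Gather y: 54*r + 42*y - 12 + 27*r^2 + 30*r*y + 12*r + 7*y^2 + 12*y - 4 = 27*r^2 + 66*r + 7*y^2 + y*(30*r + 54) - 16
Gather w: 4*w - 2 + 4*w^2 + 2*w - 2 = 4*w^2 + 6*w - 4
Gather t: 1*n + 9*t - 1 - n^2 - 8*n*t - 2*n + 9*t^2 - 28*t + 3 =-n^2 - n + 9*t^2 + t*(-8*n - 19) + 2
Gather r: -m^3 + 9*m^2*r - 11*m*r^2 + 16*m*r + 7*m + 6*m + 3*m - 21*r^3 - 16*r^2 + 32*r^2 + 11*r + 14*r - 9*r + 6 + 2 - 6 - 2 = -m^3 + 16*m - 21*r^3 + r^2*(16 - 11*m) + r*(9*m^2 + 16*m + 16)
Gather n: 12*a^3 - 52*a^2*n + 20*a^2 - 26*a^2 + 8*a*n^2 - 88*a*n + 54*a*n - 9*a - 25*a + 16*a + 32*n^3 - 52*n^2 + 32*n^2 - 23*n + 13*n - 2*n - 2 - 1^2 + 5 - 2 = 12*a^3 - 6*a^2 - 18*a + 32*n^3 + n^2*(8*a - 20) + n*(-52*a^2 - 34*a - 12)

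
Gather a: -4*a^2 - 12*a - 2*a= -4*a^2 - 14*a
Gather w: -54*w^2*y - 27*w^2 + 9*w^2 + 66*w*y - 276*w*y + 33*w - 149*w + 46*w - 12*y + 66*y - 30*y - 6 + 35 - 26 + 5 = w^2*(-54*y - 18) + w*(-210*y - 70) + 24*y + 8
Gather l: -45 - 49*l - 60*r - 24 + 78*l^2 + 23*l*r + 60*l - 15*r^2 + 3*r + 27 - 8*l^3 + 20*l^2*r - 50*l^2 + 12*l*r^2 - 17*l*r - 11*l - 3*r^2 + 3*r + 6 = -8*l^3 + l^2*(20*r + 28) + l*(12*r^2 + 6*r) - 18*r^2 - 54*r - 36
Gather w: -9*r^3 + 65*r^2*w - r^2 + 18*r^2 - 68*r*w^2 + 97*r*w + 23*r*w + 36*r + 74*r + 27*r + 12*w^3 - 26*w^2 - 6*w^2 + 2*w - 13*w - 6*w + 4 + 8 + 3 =-9*r^3 + 17*r^2 + 137*r + 12*w^3 + w^2*(-68*r - 32) + w*(65*r^2 + 120*r - 17) + 15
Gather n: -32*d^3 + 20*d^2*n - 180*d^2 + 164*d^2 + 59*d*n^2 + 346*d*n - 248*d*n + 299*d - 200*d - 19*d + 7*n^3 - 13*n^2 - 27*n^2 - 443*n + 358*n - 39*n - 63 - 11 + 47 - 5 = -32*d^3 - 16*d^2 + 80*d + 7*n^3 + n^2*(59*d - 40) + n*(20*d^2 + 98*d - 124) - 32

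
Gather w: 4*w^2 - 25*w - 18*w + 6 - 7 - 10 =4*w^2 - 43*w - 11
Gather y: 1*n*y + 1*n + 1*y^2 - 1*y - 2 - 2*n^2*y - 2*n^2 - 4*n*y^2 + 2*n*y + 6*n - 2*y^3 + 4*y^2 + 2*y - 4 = -2*n^2 + 7*n - 2*y^3 + y^2*(5 - 4*n) + y*(-2*n^2 + 3*n + 1) - 6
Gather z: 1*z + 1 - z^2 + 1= -z^2 + z + 2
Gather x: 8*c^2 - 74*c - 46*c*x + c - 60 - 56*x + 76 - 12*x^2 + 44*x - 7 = 8*c^2 - 73*c - 12*x^2 + x*(-46*c - 12) + 9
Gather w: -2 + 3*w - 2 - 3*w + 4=0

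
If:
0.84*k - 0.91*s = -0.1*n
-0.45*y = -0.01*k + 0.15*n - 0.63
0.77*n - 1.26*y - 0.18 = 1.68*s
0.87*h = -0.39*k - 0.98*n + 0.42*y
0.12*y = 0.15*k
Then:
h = -2.87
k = 0.43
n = 2.61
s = 0.69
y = 0.54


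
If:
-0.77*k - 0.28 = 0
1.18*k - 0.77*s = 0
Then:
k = -0.36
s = -0.56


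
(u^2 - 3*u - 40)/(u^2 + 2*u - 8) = (u^2 - 3*u - 40)/(u^2 + 2*u - 8)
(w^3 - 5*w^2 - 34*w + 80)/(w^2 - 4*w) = (w^3 - 5*w^2 - 34*w + 80)/(w*(w - 4))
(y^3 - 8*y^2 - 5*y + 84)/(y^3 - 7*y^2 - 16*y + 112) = (y + 3)/(y + 4)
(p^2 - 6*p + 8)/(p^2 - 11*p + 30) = (p^2 - 6*p + 8)/(p^2 - 11*p + 30)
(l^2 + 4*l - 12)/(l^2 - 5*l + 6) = (l + 6)/(l - 3)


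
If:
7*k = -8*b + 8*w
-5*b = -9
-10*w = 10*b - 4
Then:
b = 9/5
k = -128/35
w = -7/5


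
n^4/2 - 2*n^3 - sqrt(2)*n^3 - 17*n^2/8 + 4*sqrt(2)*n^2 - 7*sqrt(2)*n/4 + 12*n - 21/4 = (n/2 + sqrt(2)/2)*(n - 7/2)*(n - 1/2)*(n - 3*sqrt(2))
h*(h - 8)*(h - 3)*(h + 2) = h^4 - 9*h^3 + 2*h^2 + 48*h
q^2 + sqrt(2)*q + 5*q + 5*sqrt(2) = (q + 5)*(q + sqrt(2))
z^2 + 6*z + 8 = (z + 2)*(z + 4)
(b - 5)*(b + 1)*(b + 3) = b^3 - b^2 - 17*b - 15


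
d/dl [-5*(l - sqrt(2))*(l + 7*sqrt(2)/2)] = -10*l - 25*sqrt(2)/2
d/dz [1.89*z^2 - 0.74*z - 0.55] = 3.78*z - 0.74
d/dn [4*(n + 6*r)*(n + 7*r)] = 8*n + 52*r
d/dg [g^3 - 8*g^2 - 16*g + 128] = 3*g^2 - 16*g - 16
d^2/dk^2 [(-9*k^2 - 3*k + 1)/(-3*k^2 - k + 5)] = 28*(27*k^2 + 9*k + 16)/(27*k^6 + 27*k^5 - 126*k^4 - 89*k^3 + 210*k^2 + 75*k - 125)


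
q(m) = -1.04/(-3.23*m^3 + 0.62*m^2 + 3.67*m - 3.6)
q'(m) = -1.04*(9.69*m^2 - 1.24*m - 3.67)/(-3.23*m^3 + 0.62*m^2 + 3.67*m - 3.6)^2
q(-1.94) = -0.07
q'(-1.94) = -0.16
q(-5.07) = -0.00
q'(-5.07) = -0.00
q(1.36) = 0.19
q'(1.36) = -0.42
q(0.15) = 0.34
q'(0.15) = 0.41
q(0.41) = 0.47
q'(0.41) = 0.54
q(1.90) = 0.06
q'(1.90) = -0.11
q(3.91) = 0.01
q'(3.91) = -0.00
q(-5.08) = -0.00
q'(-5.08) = -0.00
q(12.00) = 0.00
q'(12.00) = -0.00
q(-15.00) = -0.00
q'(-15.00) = -0.00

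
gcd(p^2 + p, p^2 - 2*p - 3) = p + 1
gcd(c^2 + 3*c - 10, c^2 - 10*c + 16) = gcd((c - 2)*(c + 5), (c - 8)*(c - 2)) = c - 2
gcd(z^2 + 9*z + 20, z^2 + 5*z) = z + 5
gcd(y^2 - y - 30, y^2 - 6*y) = y - 6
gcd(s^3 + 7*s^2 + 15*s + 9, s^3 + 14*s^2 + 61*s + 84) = s + 3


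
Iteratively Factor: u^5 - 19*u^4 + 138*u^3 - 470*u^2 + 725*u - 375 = (u - 1)*(u^4 - 18*u^3 + 120*u^2 - 350*u + 375) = (u - 3)*(u - 1)*(u^3 - 15*u^2 + 75*u - 125) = (u - 5)*(u - 3)*(u - 1)*(u^2 - 10*u + 25) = (u - 5)^2*(u - 3)*(u - 1)*(u - 5)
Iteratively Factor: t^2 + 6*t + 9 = (t + 3)*(t + 3)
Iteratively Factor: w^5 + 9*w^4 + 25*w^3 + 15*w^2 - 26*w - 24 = (w - 1)*(w^4 + 10*w^3 + 35*w^2 + 50*w + 24) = (w - 1)*(w + 2)*(w^3 + 8*w^2 + 19*w + 12) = (w - 1)*(w + 1)*(w + 2)*(w^2 + 7*w + 12) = (w - 1)*(w + 1)*(w + 2)*(w + 4)*(w + 3)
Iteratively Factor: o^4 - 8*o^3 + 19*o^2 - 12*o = (o - 4)*(o^3 - 4*o^2 + 3*o) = (o - 4)*(o - 1)*(o^2 - 3*o) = o*(o - 4)*(o - 1)*(o - 3)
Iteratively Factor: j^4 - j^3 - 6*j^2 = (j + 2)*(j^3 - 3*j^2) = j*(j + 2)*(j^2 - 3*j) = j^2*(j + 2)*(j - 3)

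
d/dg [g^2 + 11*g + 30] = 2*g + 11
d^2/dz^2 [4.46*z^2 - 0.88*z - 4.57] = 8.92000000000000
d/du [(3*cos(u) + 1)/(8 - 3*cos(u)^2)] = 3*(3*sin(u)^2 - 2*cos(u) - 11)*sin(u)/(3*cos(u)^2 - 8)^2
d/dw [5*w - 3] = 5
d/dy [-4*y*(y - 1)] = 4 - 8*y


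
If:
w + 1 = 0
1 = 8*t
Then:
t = 1/8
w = -1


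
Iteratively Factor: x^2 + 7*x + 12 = (x + 3)*(x + 4)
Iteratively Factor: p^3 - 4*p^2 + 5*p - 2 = (p - 1)*(p^2 - 3*p + 2) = (p - 2)*(p - 1)*(p - 1)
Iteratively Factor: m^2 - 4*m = (m)*(m - 4)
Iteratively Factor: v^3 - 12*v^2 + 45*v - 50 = (v - 5)*(v^2 - 7*v + 10) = (v - 5)^2*(v - 2)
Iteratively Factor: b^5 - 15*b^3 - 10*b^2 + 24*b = (b - 1)*(b^4 + b^3 - 14*b^2 - 24*b) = b*(b - 1)*(b^3 + b^2 - 14*b - 24) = b*(b - 1)*(b + 3)*(b^2 - 2*b - 8) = b*(b - 1)*(b + 2)*(b + 3)*(b - 4)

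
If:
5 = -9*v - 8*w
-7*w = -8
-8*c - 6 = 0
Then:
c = -3/4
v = -11/7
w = 8/7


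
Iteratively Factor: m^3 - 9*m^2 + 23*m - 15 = (m - 3)*(m^2 - 6*m + 5) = (m - 3)*(m - 1)*(m - 5)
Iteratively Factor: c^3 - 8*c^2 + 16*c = (c)*(c^2 - 8*c + 16) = c*(c - 4)*(c - 4)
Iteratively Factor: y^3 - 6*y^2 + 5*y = (y)*(y^2 - 6*y + 5) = y*(y - 5)*(y - 1)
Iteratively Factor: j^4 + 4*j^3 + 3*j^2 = (j)*(j^3 + 4*j^2 + 3*j) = j*(j + 3)*(j^2 + j) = j^2*(j + 3)*(j + 1)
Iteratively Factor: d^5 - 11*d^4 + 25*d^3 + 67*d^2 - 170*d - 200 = (d - 5)*(d^4 - 6*d^3 - 5*d^2 + 42*d + 40) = (d - 5)*(d + 1)*(d^3 - 7*d^2 + 2*d + 40) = (d - 5)*(d - 4)*(d + 1)*(d^2 - 3*d - 10) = (d - 5)^2*(d - 4)*(d + 1)*(d + 2)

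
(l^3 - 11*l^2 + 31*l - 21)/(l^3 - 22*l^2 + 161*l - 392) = (l^2 - 4*l + 3)/(l^2 - 15*l + 56)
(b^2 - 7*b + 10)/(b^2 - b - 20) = (b - 2)/(b + 4)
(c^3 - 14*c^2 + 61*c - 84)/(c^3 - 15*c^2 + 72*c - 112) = (c - 3)/(c - 4)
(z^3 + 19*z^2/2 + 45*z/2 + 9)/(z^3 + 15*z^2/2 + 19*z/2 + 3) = (z + 3)/(z + 1)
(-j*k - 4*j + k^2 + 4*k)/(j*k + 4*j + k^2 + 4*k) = (-j + k)/(j + k)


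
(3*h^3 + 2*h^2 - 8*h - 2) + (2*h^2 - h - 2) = 3*h^3 + 4*h^2 - 9*h - 4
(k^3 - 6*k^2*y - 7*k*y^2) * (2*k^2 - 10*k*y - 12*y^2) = 2*k^5 - 22*k^4*y + 34*k^3*y^2 + 142*k^2*y^3 + 84*k*y^4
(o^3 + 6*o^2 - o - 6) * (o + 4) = o^4 + 10*o^3 + 23*o^2 - 10*o - 24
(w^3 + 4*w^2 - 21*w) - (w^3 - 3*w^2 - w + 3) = 7*w^2 - 20*w - 3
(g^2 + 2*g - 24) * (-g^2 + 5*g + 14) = -g^4 + 3*g^3 + 48*g^2 - 92*g - 336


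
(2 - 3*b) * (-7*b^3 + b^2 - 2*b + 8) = 21*b^4 - 17*b^3 + 8*b^2 - 28*b + 16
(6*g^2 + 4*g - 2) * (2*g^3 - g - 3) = 12*g^5 + 8*g^4 - 10*g^3 - 22*g^2 - 10*g + 6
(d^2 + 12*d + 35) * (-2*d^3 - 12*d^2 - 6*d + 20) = -2*d^5 - 36*d^4 - 220*d^3 - 472*d^2 + 30*d + 700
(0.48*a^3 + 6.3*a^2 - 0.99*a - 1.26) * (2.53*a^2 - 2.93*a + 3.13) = 1.2144*a^5 + 14.5326*a^4 - 19.4613*a^3 + 19.4319*a^2 + 0.5931*a - 3.9438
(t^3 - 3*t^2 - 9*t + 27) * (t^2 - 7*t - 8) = t^5 - 10*t^4 + 4*t^3 + 114*t^2 - 117*t - 216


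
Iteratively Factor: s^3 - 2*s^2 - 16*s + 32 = (s - 4)*(s^2 + 2*s - 8) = (s - 4)*(s - 2)*(s + 4)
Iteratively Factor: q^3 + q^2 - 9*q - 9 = (q + 3)*(q^2 - 2*q - 3) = (q + 1)*(q + 3)*(q - 3)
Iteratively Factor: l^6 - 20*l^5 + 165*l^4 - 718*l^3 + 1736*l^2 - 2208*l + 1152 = (l - 4)*(l^5 - 16*l^4 + 101*l^3 - 314*l^2 + 480*l - 288) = (l - 4)*(l - 3)*(l^4 - 13*l^3 + 62*l^2 - 128*l + 96) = (l - 4)^2*(l - 3)*(l^3 - 9*l^2 + 26*l - 24) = (l - 4)^3*(l - 3)*(l^2 - 5*l + 6) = (l - 4)^3*(l - 3)^2*(l - 2)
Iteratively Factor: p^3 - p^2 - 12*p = (p + 3)*(p^2 - 4*p) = p*(p + 3)*(p - 4)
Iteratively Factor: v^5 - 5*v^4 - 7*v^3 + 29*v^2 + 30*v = (v - 3)*(v^4 - 2*v^3 - 13*v^2 - 10*v) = v*(v - 3)*(v^3 - 2*v^2 - 13*v - 10) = v*(v - 5)*(v - 3)*(v^2 + 3*v + 2) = v*(v - 5)*(v - 3)*(v + 2)*(v + 1)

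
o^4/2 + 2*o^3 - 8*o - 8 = (o/2 + 1)*(o - 2)*(o + 2)^2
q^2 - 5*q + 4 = (q - 4)*(q - 1)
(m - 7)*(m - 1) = m^2 - 8*m + 7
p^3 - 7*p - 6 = (p - 3)*(p + 1)*(p + 2)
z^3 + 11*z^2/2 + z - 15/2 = (z - 1)*(z + 3/2)*(z + 5)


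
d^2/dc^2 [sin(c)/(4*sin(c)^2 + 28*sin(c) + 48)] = (-sin(c)^5 + 7*sin(c)^4 + 74*sin(c)^3 + 84*sin(c)^2 - 216*sin(c) - 168)/(4*(sin(c) + 3)^3*(sin(c) + 4)^3)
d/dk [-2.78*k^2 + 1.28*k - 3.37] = 1.28 - 5.56*k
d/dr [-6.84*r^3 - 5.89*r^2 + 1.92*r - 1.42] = -20.52*r^2 - 11.78*r + 1.92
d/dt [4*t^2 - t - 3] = 8*t - 1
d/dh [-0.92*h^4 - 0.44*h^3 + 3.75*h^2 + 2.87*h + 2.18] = -3.68*h^3 - 1.32*h^2 + 7.5*h + 2.87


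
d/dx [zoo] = 0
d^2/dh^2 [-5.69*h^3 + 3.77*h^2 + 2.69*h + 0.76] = 7.54 - 34.14*h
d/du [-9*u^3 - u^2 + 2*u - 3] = -27*u^2 - 2*u + 2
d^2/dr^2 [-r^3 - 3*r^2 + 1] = -6*r - 6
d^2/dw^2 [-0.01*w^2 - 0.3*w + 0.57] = -0.0200000000000000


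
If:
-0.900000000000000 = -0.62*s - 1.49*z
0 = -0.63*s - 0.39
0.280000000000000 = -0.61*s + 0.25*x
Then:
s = -0.62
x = -0.39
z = 0.86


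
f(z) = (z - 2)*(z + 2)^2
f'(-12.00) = 380.00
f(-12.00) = -1400.00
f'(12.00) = 476.00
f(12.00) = 1960.00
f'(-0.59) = -5.32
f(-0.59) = -5.15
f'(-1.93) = -0.55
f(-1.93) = -0.02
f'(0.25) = -2.81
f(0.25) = -8.86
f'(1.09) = 3.92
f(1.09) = -8.69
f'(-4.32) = 34.71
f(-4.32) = -34.02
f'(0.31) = -2.47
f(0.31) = -9.02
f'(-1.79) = -1.55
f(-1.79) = -0.17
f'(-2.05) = 0.41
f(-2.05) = -0.01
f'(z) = (z - 2)*(2*z + 4) + (z + 2)^2 = (z + 2)*(3*z - 2)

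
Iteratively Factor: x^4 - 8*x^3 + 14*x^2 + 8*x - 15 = (x - 3)*(x^3 - 5*x^2 - x + 5) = (x - 3)*(x + 1)*(x^2 - 6*x + 5) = (x - 3)*(x - 1)*(x + 1)*(x - 5)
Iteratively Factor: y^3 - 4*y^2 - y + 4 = (y - 1)*(y^2 - 3*y - 4) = (y - 1)*(y + 1)*(y - 4)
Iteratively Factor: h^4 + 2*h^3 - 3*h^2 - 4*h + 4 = (h + 2)*(h^3 - 3*h + 2) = (h - 1)*(h + 2)*(h^2 + h - 2) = (h - 1)*(h + 2)^2*(h - 1)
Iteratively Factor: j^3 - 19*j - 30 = (j - 5)*(j^2 + 5*j + 6) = (j - 5)*(j + 2)*(j + 3)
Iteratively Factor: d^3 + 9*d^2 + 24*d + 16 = (d + 4)*(d^2 + 5*d + 4) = (d + 4)^2*(d + 1)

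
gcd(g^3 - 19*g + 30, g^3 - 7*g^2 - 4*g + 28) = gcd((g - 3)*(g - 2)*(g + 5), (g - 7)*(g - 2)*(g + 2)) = g - 2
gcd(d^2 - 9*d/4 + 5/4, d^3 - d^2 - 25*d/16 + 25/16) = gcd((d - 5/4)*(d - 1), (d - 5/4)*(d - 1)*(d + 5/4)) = d^2 - 9*d/4 + 5/4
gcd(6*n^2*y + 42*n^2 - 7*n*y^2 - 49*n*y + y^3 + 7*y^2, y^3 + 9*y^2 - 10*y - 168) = y + 7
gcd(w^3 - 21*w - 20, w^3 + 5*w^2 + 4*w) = w^2 + 5*w + 4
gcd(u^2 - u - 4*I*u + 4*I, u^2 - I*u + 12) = u - 4*I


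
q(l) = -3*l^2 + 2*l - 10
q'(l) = 2 - 6*l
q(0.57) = -9.83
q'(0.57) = -1.42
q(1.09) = -11.38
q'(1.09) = -4.54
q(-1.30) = -17.67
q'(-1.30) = 9.80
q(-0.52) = -11.85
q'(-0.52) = 5.12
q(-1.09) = -15.74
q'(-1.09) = 8.54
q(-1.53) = -20.08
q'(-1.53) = 11.18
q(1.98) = -17.80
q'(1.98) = -9.88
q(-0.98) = -14.84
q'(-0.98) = 7.88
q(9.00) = -235.00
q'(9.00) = -52.00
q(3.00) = -31.00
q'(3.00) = -16.00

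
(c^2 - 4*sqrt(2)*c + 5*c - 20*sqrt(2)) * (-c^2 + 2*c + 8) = -c^4 - 3*c^3 + 4*sqrt(2)*c^3 + 12*sqrt(2)*c^2 + 18*c^2 - 72*sqrt(2)*c + 40*c - 160*sqrt(2)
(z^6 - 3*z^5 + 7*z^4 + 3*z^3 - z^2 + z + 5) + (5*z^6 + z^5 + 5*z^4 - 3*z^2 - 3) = 6*z^6 - 2*z^5 + 12*z^4 + 3*z^3 - 4*z^2 + z + 2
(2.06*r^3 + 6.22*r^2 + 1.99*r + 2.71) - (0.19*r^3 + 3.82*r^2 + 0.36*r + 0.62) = 1.87*r^3 + 2.4*r^2 + 1.63*r + 2.09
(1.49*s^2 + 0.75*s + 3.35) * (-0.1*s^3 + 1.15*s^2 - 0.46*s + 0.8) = -0.149*s^5 + 1.6385*s^4 - 0.1579*s^3 + 4.6995*s^2 - 0.941*s + 2.68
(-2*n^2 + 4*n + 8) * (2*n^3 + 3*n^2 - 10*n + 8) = -4*n^5 + 2*n^4 + 48*n^3 - 32*n^2 - 48*n + 64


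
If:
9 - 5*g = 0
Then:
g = 9/5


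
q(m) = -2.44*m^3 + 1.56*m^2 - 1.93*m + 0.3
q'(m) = -7.32*m^2 + 3.12*m - 1.93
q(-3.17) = 99.82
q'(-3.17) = -85.38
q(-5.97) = 586.60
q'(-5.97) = -281.45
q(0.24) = -0.11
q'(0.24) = -1.60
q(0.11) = 0.10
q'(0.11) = -1.68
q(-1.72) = 20.65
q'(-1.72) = -28.95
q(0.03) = 0.24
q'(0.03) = -1.84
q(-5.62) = 493.53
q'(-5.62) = -250.66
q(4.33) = -176.89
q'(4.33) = -125.66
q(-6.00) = 595.08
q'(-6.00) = -284.17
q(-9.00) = 1922.79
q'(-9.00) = -622.93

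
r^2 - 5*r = r*(r - 5)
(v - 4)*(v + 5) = v^2 + v - 20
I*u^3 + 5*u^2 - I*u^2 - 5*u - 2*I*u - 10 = (u - 2)*(u - 5*I)*(I*u + I)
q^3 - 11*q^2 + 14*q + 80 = (q - 8)*(q - 5)*(q + 2)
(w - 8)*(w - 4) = w^2 - 12*w + 32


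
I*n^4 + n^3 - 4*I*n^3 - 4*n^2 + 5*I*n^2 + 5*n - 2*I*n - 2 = (n - 2)*(n - 1)^2*(I*n + 1)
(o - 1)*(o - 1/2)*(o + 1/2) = o^3 - o^2 - o/4 + 1/4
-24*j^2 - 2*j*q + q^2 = (-6*j + q)*(4*j + q)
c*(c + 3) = c^2 + 3*c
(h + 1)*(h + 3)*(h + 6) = h^3 + 10*h^2 + 27*h + 18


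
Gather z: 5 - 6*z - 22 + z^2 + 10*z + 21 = z^2 + 4*z + 4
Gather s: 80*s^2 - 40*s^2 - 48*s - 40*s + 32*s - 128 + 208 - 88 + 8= 40*s^2 - 56*s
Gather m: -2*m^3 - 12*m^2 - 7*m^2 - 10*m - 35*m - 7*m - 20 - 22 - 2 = -2*m^3 - 19*m^2 - 52*m - 44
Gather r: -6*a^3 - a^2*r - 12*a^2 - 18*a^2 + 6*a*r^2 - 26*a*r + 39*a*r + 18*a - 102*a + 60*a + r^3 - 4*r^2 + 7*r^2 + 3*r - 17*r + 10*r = -6*a^3 - 30*a^2 - 24*a + r^3 + r^2*(6*a + 3) + r*(-a^2 + 13*a - 4)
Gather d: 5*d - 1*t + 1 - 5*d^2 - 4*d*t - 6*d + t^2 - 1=-5*d^2 + d*(-4*t - 1) + t^2 - t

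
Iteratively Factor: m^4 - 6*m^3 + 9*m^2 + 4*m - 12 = (m + 1)*(m^3 - 7*m^2 + 16*m - 12) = (m - 3)*(m + 1)*(m^2 - 4*m + 4) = (m - 3)*(m - 2)*(m + 1)*(m - 2)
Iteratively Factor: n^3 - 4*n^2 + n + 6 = (n - 2)*(n^2 - 2*n - 3) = (n - 2)*(n + 1)*(n - 3)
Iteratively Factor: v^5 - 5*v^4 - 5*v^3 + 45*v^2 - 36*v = (v + 3)*(v^4 - 8*v^3 + 19*v^2 - 12*v) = v*(v + 3)*(v^3 - 8*v^2 + 19*v - 12) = v*(v - 1)*(v + 3)*(v^2 - 7*v + 12) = v*(v - 4)*(v - 1)*(v + 3)*(v - 3)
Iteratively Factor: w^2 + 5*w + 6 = (w + 2)*(w + 3)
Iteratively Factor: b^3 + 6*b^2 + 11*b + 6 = (b + 2)*(b^2 + 4*b + 3) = (b + 1)*(b + 2)*(b + 3)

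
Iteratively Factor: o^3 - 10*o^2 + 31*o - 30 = (o - 5)*(o^2 - 5*o + 6) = (o - 5)*(o - 2)*(o - 3)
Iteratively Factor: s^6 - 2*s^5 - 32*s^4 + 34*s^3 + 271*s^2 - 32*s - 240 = (s + 1)*(s^5 - 3*s^4 - 29*s^3 + 63*s^2 + 208*s - 240) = (s - 5)*(s + 1)*(s^4 + 2*s^3 - 19*s^2 - 32*s + 48) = (s - 5)*(s - 1)*(s + 1)*(s^3 + 3*s^2 - 16*s - 48) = (s - 5)*(s - 1)*(s + 1)*(s + 3)*(s^2 - 16) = (s - 5)*(s - 1)*(s + 1)*(s + 3)*(s + 4)*(s - 4)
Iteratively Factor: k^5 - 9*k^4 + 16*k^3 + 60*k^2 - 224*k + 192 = (k - 2)*(k^4 - 7*k^3 + 2*k^2 + 64*k - 96) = (k - 2)*(k + 3)*(k^3 - 10*k^2 + 32*k - 32) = (k - 2)^2*(k + 3)*(k^2 - 8*k + 16) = (k - 4)*(k - 2)^2*(k + 3)*(k - 4)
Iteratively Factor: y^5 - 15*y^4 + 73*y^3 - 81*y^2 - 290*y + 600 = (y - 5)*(y^4 - 10*y^3 + 23*y^2 + 34*y - 120) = (y - 5)*(y + 2)*(y^3 - 12*y^2 + 47*y - 60) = (y - 5)*(y - 3)*(y + 2)*(y^2 - 9*y + 20) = (y - 5)*(y - 4)*(y - 3)*(y + 2)*(y - 5)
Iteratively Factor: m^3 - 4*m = (m + 2)*(m^2 - 2*m) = (m - 2)*(m + 2)*(m)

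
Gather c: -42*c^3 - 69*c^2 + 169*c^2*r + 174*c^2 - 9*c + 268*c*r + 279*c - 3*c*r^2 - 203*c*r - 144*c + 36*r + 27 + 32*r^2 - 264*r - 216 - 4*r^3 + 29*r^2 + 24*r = -42*c^3 + c^2*(169*r + 105) + c*(-3*r^2 + 65*r + 126) - 4*r^3 + 61*r^2 - 204*r - 189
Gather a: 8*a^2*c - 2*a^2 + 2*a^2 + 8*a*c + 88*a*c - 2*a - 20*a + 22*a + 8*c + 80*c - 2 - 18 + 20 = 8*a^2*c + 96*a*c + 88*c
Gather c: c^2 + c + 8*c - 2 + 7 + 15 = c^2 + 9*c + 20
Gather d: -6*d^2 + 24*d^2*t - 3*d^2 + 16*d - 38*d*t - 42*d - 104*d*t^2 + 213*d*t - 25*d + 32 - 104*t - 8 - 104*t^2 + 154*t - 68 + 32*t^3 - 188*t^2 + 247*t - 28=d^2*(24*t - 9) + d*(-104*t^2 + 175*t - 51) + 32*t^3 - 292*t^2 + 297*t - 72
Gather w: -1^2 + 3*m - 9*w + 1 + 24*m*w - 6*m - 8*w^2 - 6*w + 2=-3*m - 8*w^2 + w*(24*m - 15) + 2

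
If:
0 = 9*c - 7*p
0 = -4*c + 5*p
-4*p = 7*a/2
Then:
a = 0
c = 0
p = 0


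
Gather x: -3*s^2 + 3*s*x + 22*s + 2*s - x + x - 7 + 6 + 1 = -3*s^2 + 3*s*x + 24*s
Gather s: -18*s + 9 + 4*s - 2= 7 - 14*s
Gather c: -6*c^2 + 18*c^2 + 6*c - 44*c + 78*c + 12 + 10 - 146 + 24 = 12*c^2 + 40*c - 100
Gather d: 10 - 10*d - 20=-10*d - 10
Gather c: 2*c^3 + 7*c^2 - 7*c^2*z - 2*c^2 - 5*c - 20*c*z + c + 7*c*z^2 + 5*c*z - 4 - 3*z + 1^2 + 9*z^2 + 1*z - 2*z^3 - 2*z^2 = 2*c^3 + c^2*(5 - 7*z) + c*(7*z^2 - 15*z - 4) - 2*z^3 + 7*z^2 - 2*z - 3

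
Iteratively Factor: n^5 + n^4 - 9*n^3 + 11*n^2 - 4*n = (n - 1)*(n^4 + 2*n^3 - 7*n^2 + 4*n) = (n - 1)*(n + 4)*(n^3 - 2*n^2 + n) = (n - 1)^2*(n + 4)*(n^2 - n) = (n - 1)^3*(n + 4)*(n)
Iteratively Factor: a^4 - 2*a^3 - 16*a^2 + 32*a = (a - 4)*(a^3 + 2*a^2 - 8*a) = (a - 4)*(a + 4)*(a^2 - 2*a) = a*(a - 4)*(a + 4)*(a - 2)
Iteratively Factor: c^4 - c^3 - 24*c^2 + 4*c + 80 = (c - 5)*(c^3 + 4*c^2 - 4*c - 16) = (c - 5)*(c - 2)*(c^2 + 6*c + 8) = (c - 5)*(c - 2)*(c + 4)*(c + 2)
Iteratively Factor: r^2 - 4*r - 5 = (r + 1)*(r - 5)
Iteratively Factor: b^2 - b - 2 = (b - 2)*(b + 1)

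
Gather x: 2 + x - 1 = x + 1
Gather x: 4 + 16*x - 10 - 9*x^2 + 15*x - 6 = -9*x^2 + 31*x - 12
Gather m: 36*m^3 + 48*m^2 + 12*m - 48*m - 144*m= 36*m^3 + 48*m^2 - 180*m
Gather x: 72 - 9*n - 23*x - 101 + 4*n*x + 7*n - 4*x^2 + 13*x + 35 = -2*n - 4*x^2 + x*(4*n - 10) + 6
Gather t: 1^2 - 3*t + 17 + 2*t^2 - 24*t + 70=2*t^2 - 27*t + 88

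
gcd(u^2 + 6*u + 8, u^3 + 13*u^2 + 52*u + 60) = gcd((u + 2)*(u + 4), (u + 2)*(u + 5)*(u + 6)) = u + 2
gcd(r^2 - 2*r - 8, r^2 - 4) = r + 2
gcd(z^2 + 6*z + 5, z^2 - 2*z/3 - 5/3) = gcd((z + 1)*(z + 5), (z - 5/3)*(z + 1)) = z + 1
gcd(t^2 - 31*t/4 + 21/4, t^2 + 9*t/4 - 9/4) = t - 3/4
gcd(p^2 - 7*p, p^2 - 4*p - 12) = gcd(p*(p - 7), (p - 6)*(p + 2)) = 1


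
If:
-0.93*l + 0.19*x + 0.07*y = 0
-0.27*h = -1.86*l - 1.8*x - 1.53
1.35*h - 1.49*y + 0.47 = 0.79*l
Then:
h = 1.15720705234969*y - 0.438548943560509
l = 0.0914297730026335*y - 0.154482371907198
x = 0.0791036257497321*y - 0.756150557229971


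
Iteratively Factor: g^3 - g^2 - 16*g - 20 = (g - 5)*(g^2 + 4*g + 4) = (g - 5)*(g + 2)*(g + 2)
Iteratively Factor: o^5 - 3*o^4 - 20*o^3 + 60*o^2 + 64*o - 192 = (o + 2)*(o^4 - 5*o^3 - 10*o^2 + 80*o - 96) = (o - 3)*(o + 2)*(o^3 - 2*o^2 - 16*o + 32) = (o - 4)*(o - 3)*(o + 2)*(o^2 + 2*o - 8) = (o - 4)*(o - 3)*(o - 2)*(o + 2)*(o + 4)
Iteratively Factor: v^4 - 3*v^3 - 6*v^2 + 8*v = (v - 4)*(v^3 + v^2 - 2*v) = (v - 4)*(v + 2)*(v^2 - v) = (v - 4)*(v - 1)*(v + 2)*(v)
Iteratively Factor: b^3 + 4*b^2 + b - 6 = (b + 2)*(b^2 + 2*b - 3) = (b - 1)*(b + 2)*(b + 3)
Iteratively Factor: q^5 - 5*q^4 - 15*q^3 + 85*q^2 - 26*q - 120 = (q + 4)*(q^4 - 9*q^3 + 21*q^2 + q - 30) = (q - 5)*(q + 4)*(q^3 - 4*q^2 + q + 6) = (q - 5)*(q - 2)*(q + 4)*(q^2 - 2*q - 3) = (q - 5)*(q - 2)*(q + 1)*(q + 4)*(q - 3)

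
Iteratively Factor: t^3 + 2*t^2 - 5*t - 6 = (t + 3)*(t^2 - t - 2) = (t + 1)*(t + 3)*(t - 2)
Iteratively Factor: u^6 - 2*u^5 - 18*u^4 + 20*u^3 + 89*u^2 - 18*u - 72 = (u - 1)*(u^5 - u^4 - 19*u^3 + u^2 + 90*u + 72) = (u - 4)*(u - 1)*(u^4 + 3*u^3 - 7*u^2 - 27*u - 18) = (u - 4)*(u - 1)*(u + 1)*(u^3 + 2*u^2 - 9*u - 18) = (u - 4)*(u - 1)*(u + 1)*(u + 3)*(u^2 - u - 6) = (u - 4)*(u - 3)*(u - 1)*(u + 1)*(u + 3)*(u + 2)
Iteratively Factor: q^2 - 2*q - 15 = (q - 5)*(q + 3)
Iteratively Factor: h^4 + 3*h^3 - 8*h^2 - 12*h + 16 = (h - 2)*(h^3 + 5*h^2 + 2*h - 8) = (h - 2)*(h - 1)*(h^2 + 6*h + 8) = (h - 2)*(h - 1)*(h + 2)*(h + 4)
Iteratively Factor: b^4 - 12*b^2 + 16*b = (b - 2)*(b^3 + 2*b^2 - 8*b) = b*(b - 2)*(b^2 + 2*b - 8) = b*(b - 2)*(b + 4)*(b - 2)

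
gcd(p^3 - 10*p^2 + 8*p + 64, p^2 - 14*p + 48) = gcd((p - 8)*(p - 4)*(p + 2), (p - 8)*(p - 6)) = p - 8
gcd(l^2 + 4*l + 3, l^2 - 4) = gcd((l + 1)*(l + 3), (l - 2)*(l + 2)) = 1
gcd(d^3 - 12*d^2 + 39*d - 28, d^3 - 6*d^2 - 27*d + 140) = d^2 - 11*d + 28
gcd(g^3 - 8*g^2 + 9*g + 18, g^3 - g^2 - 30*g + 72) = g - 3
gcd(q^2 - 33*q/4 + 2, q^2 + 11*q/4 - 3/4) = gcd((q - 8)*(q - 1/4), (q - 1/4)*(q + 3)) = q - 1/4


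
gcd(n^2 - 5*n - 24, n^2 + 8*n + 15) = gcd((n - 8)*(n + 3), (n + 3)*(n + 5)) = n + 3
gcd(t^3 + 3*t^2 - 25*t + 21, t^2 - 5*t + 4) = t - 1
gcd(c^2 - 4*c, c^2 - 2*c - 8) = c - 4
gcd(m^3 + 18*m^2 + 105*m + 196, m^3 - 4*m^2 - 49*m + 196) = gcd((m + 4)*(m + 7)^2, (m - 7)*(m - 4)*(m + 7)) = m + 7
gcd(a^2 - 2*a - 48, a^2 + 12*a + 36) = a + 6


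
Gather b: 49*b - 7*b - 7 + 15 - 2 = 42*b + 6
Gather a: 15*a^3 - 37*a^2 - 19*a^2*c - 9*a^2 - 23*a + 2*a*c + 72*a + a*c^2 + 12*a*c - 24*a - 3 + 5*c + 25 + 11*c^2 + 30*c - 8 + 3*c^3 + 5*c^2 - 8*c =15*a^3 + a^2*(-19*c - 46) + a*(c^2 + 14*c + 25) + 3*c^3 + 16*c^2 + 27*c + 14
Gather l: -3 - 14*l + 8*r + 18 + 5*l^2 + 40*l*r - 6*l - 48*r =5*l^2 + l*(40*r - 20) - 40*r + 15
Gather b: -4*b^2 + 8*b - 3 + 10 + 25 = -4*b^2 + 8*b + 32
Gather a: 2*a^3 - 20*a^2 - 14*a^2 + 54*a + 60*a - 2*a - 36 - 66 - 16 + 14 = 2*a^3 - 34*a^2 + 112*a - 104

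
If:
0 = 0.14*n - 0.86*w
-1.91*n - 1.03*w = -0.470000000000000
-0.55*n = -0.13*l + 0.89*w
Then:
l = 1.21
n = 0.23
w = 0.04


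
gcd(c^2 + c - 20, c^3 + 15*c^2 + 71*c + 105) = c + 5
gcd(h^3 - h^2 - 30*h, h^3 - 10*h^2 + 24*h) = h^2 - 6*h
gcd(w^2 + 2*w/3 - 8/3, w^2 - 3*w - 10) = w + 2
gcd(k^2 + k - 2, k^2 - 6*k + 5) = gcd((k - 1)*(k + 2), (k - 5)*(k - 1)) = k - 1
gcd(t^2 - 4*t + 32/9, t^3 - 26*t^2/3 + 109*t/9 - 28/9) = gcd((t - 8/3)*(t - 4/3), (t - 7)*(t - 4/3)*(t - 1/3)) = t - 4/3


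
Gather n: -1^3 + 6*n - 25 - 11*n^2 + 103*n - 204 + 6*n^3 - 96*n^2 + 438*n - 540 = 6*n^3 - 107*n^2 + 547*n - 770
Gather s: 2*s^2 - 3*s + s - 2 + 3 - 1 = 2*s^2 - 2*s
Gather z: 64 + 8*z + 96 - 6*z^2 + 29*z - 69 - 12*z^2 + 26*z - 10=-18*z^2 + 63*z + 81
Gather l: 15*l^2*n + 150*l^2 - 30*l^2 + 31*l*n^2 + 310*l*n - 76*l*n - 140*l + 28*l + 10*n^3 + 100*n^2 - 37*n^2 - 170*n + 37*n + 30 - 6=l^2*(15*n + 120) + l*(31*n^2 + 234*n - 112) + 10*n^3 + 63*n^2 - 133*n + 24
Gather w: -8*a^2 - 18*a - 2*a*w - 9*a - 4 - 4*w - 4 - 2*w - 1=-8*a^2 - 27*a + w*(-2*a - 6) - 9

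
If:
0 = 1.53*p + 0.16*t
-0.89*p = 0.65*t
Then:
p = 0.00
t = 0.00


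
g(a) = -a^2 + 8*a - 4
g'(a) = 8 - 2*a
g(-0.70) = -10.09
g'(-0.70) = 9.40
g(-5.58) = -79.78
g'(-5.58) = 19.16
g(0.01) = -3.92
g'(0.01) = 7.98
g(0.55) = 0.10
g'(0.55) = 6.90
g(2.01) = 8.04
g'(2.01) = 3.98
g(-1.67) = -20.15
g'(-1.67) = 11.34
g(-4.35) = -57.72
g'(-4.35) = 16.70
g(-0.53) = -8.52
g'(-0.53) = 9.06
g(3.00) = 11.00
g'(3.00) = 2.00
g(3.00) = 11.00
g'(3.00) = 2.00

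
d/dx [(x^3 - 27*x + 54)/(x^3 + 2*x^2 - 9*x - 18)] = 2*(x^2 + 24*x + 54)/(x^4 + 10*x^3 + 37*x^2 + 60*x + 36)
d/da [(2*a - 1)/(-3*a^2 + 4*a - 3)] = 2*(3*a^2 - 3*a - 1)/(9*a^4 - 24*a^3 + 34*a^2 - 24*a + 9)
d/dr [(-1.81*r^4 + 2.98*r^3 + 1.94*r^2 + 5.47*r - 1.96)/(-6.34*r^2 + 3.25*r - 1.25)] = (22.9508*r^5 - 36.5407*r^4 + 28.42*r^3 + 29.8098*r^2 - 29.7028*r - 0.467499999999999)/(40.1956*r^4 - 41.21*r^3 + 26.4125*r^2 - 8.125*r + 1.5625)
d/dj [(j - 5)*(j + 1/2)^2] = (2*j + 1)*(6*j - 19)/4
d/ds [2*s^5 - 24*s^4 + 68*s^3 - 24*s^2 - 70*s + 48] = 10*s^4 - 96*s^3 + 204*s^2 - 48*s - 70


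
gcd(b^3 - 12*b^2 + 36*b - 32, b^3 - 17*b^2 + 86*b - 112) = b^2 - 10*b + 16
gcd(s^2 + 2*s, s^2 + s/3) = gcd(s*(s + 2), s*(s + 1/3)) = s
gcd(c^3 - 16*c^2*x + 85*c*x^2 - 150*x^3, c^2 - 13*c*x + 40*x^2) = -c + 5*x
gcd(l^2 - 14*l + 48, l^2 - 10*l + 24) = l - 6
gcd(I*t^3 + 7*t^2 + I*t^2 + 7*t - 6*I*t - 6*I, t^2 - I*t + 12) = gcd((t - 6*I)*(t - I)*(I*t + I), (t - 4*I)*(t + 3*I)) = 1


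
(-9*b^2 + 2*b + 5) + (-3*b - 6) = -9*b^2 - b - 1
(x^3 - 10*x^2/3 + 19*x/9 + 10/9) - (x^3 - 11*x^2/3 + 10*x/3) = x^2/3 - 11*x/9 + 10/9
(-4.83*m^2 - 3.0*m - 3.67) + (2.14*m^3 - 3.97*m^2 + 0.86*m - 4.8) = 2.14*m^3 - 8.8*m^2 - 2.14*m - 8.47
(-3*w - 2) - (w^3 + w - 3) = -w^3 - 4*w + 1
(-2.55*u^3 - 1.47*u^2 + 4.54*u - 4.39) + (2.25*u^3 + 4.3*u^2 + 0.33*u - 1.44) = -0.3*u^3 + 2.83*u^2 + 4.87*u - 5.83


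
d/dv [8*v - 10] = 8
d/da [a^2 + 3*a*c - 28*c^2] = 2*a + 3*c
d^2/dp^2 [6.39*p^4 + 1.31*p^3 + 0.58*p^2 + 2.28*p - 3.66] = 76.68*p^2 + 7.86*p + 1.16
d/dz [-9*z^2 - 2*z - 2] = -18*z - 2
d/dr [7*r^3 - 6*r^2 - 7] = 3*r*(7*r - 4)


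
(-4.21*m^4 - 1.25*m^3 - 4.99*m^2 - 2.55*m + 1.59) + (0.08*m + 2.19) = -4.21*m^4 - 1.25*m^3 - 4.99*m^2 - 2.47*m + 3.78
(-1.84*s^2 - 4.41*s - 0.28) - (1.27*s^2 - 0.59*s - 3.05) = -3.11*s^2 - 3.82*s + 2.77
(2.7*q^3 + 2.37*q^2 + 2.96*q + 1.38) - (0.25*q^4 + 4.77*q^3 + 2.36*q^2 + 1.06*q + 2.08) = -0.25*q^4 - 2.07*q^3 + 0.0100000000000002*q^2 + 1.9*q - 0.7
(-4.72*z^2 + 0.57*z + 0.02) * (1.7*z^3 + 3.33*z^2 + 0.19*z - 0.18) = -8.024*z^5 - 14.7486*z^4 + 1.0353*z^3 + 1.0245*z^2 - 0.0988*z - 0.0036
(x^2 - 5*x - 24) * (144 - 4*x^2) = -4*x^4 + 20*x^3 + 240*x^2 - 720*x - 3456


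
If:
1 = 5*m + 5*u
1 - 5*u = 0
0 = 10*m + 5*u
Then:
No Solution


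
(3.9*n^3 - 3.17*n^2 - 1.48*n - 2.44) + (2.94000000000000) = 3.9*n^3 - 3.17*n^2 - 1.48*n + 0.5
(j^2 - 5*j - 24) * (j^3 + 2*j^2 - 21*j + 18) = j^5 - 3*j^4 - 55*j^3 + 75*j^2 + 414*j - 432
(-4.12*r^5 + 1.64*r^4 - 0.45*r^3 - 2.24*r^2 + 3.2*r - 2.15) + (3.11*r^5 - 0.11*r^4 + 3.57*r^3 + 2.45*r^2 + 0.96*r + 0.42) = -1.01*r^5 + 1.53*r^4 + 3.12*r^3 + 0.21*r^2 + 4.16*r - 1.73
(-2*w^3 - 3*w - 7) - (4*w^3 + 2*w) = -6*w^3 - 5*w - 7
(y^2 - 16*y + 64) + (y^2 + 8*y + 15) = 2*y^2 - 8*y + 79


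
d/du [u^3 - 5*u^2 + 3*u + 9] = 3*u^2 - 10*u + 3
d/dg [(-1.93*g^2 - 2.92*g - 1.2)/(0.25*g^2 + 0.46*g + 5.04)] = (-0.1578*g^2 - 18.8544*g - 14.1648)/(0.0625*g^4 + 0.23*g^3 + 2.7316*g^2 + 4.6368*g + 25.4016)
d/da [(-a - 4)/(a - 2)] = 6/(a - 2)^2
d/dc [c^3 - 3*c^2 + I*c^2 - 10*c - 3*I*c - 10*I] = 3*c^2 + 2*c*(-3 + I) - 10 - 3*I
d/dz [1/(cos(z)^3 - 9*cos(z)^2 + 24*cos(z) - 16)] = 3*(cos(z) - 2)*sin(z)/((cos(z) - 4)^3*(cos(z) - 1)^2)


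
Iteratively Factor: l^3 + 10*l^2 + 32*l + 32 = (l + 4)*(l^2 + 6*l + 8) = (l + 4)^2*(l + 2)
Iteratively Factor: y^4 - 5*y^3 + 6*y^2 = (y)*(y^3 - 5*y^2 + 6*y) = y^2*(y^2 - 5*y + 6) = y^2*(y - 2)*(y - 3)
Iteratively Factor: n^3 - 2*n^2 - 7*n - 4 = (n + 1)*(n^2 - 3*n - 4) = (n + 1)^2*(n - 4)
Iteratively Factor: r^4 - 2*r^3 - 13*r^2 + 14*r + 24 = (r + 1)*(r^3 - 3*r^2 - 10*r + 24) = (r - 2)*(r + 1)*(r^2 - r - 12) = (r - 2)*(r + 1)*(r + 3)*(r - 4)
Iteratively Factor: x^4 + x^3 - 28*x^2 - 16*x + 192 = (x - 4)*(x^3 + 5*x^2 - 8*x - 48) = (x - 4)*(x + 4)*(x^2 + x - 12) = (x - 4)*(x + 4)^2*(x - 3)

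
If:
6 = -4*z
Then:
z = -3/2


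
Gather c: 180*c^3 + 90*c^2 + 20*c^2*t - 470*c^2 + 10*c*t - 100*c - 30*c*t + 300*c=180*c^3 + c^2*(20*t - 380) + c*(200 - 20*t)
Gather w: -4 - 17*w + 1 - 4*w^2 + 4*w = -4*w^2 - 13*w - 3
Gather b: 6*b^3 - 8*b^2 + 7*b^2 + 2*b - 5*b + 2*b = 6*b^3 - b^2 - b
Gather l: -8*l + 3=3 - 8*l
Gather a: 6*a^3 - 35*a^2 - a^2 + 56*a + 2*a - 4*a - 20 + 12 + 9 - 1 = 6*a^3 - 36*a^2 + 54*a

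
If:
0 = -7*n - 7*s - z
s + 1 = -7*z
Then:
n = 48*z/7 + 1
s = -7*z - 1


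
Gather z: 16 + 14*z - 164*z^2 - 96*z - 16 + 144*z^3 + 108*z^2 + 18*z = 144*z^3 - 56*z^2 - 64*z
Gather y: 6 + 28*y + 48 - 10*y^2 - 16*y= -10*y^2 + 12*y + 54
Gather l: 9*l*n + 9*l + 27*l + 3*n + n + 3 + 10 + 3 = l*(9*n + 36) + 4*n + 16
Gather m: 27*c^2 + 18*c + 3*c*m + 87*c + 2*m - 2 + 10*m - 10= 27*c^2 + 105*c + m*(3*c + 12) - 12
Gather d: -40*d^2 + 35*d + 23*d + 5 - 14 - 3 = -40*d^2 + 58*d - 12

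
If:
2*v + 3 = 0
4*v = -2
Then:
No Solution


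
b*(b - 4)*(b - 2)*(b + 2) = b^4 - 4*b^3 - 4*b^2 + 16*b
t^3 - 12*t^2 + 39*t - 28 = (t - 7)*(t - 4)*(t - 1)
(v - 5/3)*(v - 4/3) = v^2 - 3*v + 20/9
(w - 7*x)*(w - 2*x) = w^2 - 9*w*x + 14*x^2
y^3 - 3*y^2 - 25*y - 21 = (y - 7)*(y + 1)*(y + 3)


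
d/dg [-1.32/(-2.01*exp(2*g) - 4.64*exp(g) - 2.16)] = (-5.3064*exp(g) - 6.1248)*exp(g)/(2.01*exp(2*g) + 4.64*exp(g) + 2.16)^2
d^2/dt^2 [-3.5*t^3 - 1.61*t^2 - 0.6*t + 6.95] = -21.0*t - 3.22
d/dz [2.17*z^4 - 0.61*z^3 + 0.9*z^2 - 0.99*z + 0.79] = 8.68*z^3 - 1.83*z^2 + 1.8*z - 0.99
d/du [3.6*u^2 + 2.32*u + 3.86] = 7.2*u + 2.32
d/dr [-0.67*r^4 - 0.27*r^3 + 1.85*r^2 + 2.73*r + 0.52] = -2.68*r^3 - 0.81*r^2 + 3.7*r + 2.73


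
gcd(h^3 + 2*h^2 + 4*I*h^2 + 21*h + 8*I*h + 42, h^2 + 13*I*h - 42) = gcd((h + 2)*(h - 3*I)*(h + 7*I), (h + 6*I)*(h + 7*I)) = h + 7*I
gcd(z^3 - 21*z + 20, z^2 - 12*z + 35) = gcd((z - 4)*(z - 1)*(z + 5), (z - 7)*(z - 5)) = 1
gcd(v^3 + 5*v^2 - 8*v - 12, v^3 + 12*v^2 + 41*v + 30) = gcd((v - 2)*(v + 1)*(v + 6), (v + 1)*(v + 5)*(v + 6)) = v^2 + 7*v + 6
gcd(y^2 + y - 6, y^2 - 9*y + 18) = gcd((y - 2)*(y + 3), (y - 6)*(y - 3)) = 1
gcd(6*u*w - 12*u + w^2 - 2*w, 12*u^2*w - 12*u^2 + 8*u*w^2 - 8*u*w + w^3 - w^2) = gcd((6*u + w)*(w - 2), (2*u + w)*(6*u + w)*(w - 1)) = 6*u + w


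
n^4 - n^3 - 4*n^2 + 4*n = n*(n - 2)*(n - 1)*(n + 2)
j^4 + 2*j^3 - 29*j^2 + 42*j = j*(j - 3)*(j - 2)*(j + 7)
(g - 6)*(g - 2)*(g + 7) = g^3 - g^2 - 44*g + 84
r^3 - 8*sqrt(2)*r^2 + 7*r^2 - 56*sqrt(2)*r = r*(r + 7)*(r - 8*sqrt(2))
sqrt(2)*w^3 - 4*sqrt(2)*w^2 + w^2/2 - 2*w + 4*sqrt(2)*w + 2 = (w - 2)^2*(sqrt(2)*w + 1/2)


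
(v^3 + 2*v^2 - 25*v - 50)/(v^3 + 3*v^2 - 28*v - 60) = (v + 5)/(v + 6)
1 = 1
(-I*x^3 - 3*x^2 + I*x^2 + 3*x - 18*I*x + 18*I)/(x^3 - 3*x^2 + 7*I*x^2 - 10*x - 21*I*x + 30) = (-I*x^3 + x^2*(-3 + I) + x*(3 - 18*I) + 18*I)/(x^3 + x^2*(-3 + 7*I) + x*(-10 - 21*I) + 30)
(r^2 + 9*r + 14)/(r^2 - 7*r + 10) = (r^2 + 9*r + 14)/(r^2 - 7*r + 10)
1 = 1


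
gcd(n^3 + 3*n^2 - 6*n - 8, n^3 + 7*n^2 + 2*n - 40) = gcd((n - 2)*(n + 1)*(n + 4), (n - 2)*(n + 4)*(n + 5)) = n^2 + 2*n - 8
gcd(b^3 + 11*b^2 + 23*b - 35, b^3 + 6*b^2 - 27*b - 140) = b + 7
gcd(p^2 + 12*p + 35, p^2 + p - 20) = p + 5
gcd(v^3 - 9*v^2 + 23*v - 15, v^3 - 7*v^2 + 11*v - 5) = v^2 - 6*v + 5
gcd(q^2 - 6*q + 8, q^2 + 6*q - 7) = 1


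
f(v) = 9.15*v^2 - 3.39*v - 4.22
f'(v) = 18.3*v - 3.39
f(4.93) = 201.46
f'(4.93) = 86.83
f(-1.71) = 28.33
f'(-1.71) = -34.68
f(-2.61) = 66.96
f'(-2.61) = -51.15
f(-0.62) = 1.40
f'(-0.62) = -14.74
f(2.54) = 46.20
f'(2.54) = 43.09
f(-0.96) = 7.47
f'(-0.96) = -20.96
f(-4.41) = 188.68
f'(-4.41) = -84.09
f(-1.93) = 36.41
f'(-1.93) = -38.71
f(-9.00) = 767.44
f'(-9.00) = -168.09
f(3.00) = 67.96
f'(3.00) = 51.51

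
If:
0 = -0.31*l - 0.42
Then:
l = -1.35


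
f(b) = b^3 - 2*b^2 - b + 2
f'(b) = 3*b^2 - 4*b - 1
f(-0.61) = 1.64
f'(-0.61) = 2.56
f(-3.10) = -43.91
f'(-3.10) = 40.23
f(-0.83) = 0.88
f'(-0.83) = 4.39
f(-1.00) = 0.00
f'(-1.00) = 6.00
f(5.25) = 86.33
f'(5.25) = 60.69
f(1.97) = -0.09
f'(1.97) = 2.76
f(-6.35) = -328.34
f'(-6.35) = 145.37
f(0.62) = 0.85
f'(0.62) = -2.33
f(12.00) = 1430.00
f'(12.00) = 383.00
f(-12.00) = -2002.00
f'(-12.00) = 479.00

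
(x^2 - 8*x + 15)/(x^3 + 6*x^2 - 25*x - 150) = (x - 3)/(x^2 + 11*x + 30)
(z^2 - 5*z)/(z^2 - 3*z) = (z - 5)/(z - 3)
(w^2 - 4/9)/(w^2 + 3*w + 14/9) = (3*w - 2)/(3*w + 7)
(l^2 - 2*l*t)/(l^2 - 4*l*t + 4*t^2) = l/(l - 2*t)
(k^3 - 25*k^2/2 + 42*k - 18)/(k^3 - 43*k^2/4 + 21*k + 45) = 2*(2*k - 1)/(4*k + 5)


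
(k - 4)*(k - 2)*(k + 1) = k^3 - 5*k^2 + 2*k + 8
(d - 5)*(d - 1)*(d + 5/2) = d^3 - 7*d^2/2 - 10*d + 25/2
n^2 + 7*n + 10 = (n + 2)*(n + 5)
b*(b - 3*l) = b^2 - 3*b*l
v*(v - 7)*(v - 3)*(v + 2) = v^4 - 8*v^3 + v^2 + 42*v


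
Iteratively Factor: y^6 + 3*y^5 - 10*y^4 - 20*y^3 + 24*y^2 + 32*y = (y + 2)*(y^5 + y^4 - 12*y^3 + 4*y^2 + 16*y) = (y - 2)*(y + 2)*(y^4 + 3*y^3 - 6*y^2 - 8*y) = (y - 2)^2*(y + 2)*(y^3 + 5*y^2 + 4*y) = (y - 2)^2*(y + 2)*(y + 4)*(y^2 + y) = (y - 2)^2*(y + 1)*(y + 2)*(y + 4)*(y)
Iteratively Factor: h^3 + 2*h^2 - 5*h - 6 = (h + 1)*(h^2 + h - 6) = (h + 1)*(h + 3)*(h - 2)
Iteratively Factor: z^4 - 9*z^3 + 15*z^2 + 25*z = (z + 1)*(z^3 - 10*z^2 + 25*z) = z*(z + 1)*(z^2 - 10*z + 25) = z*(z - 5)*(z + 1)*(z - 5)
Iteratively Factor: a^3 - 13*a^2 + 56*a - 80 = (a - 5)*(a^2 - 8*a + 16) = (a - 5)*(a - 4)*(a - 4)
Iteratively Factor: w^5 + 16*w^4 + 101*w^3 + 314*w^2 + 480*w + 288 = (w + 2)*(w^4 + 14*w^3 + 73*w^2 + 168*w + 144) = (w + 2)*(w + 3)*(w^3 + 11*w^2 + 40*w + 48) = (w + 2)*(w + 3)*(w + 4)*(w^2 + 7*w + 12) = (w + 2)*(w + 3)^2*(w + 4)*(w + 4)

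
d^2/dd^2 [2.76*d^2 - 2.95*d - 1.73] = 5.52000000000000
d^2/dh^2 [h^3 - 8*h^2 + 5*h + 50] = 6*h - 16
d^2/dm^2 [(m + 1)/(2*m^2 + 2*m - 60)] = ((m + 1)*(2*m + 1)^2 - (3*m + 2)*(m^2 + m - 30))/(m^2 + m - 30)^3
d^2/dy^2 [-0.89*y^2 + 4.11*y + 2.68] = -1.78000000000000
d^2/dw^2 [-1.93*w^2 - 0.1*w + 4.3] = -3.86000000000000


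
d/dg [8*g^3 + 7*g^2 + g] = 24*g^2 + 14*g + 1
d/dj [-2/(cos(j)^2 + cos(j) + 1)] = -2*(2*cos(j) + 1)*sin(j)/(cos(j)^2 + cos(j) + 1)^2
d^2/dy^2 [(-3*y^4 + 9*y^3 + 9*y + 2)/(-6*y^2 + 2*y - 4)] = (27*y^6 - 27*y^5 + 63*y^4 - 84*y^3 + 72*y^2 + 72*y - 8)/(27*y^6 - 27*y^5 + 63*y^4 - 37*y^3 + 42*y^2 - 12*y + 8)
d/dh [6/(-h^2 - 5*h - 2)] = 6*(2*h + 5)/(h^2 + 5*h + 2)^2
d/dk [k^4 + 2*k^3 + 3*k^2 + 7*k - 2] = 4*k^3 + 6*k^2 + 6*k + 7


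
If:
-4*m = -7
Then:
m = 7/4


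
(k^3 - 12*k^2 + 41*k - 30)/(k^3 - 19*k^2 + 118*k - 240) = (k - 1)/(k - 8)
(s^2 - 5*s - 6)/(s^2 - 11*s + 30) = (s + 1)/(s - 5)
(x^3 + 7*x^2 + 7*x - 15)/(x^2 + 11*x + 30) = (x^2 + 2*x - 3)/(x + 6)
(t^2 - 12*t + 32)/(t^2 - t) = (t^2 - 12*t + 32)/(t*(t - 1))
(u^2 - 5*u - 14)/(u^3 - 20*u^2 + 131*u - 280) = (u + 2)/(u^2 - 13*u + 40)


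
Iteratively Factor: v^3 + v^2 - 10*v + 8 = (v + 4)*(v^2 - 3*v + 2) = (v - 1)*(v + 4)*(v - 2)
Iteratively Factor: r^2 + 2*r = (r)*(r + 2)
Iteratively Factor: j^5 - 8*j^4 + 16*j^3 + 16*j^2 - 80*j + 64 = (j - 2)*(j^4 - 6*j^3 + 4*j^2 + 24*j - 32) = (j - 2)^2*(j^3 - 4*j^2 - 4*j + 16) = (j - 2)^3*(j^2 - 2*j - 8) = (j - 4)*(j - 2)^3*(j + 2)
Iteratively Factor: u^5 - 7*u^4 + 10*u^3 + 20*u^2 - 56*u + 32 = (u - 4)*(u^4 - 3*u^3 - 2*u^2 + 12*u - 8) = (u - 4)*(u - 2)*(u^3 - u^2 - 4*u + 4) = (u - 4)*(u - 2)*(u + 2)*(u^2 - 3*u + 2) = (u - 4)*(u - 2)^2*(u + 2)*(u - 1)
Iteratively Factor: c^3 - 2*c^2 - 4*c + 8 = (c + 2)*(c^2 - 4*c + 4) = (c - 2)*(c + 2)*(c - 2)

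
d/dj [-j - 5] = -1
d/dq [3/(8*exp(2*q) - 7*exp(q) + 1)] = (21 - 48*exp(q))*exp(q)/(8*exp(2*q) - 7*exp(q) + 1)^2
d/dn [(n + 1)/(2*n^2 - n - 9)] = (2*n^2 - n - (n + 1)*(4*n - 1) - 9)/(-2*n^2 + n + 9)^2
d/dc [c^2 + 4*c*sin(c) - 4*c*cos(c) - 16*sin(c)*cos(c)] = 4*sqrt(2)*c*sin(c + pi/4) + 2*c - 16*cos(2*c) - 4*sqrt(2)*cos(c + pi/4)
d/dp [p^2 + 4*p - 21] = 2*p + 4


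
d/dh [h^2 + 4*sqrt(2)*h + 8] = 2*h + 4*sqrt(2)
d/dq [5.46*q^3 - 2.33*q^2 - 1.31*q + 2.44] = 16.38*q^2 - 4.66*q - 1.31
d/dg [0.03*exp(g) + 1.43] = 0.03*exp(g)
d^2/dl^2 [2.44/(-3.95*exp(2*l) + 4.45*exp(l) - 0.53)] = (-2.44*(7.9*exp(l) - 4.45)*(15.8*exp(l) - 8.9)*exp(l) + (38.552*exp(l) - 10.858)*(3.95*exp(2*l) - 4.45*exp(l) + 0.53))*exp(l)/(3.95*exp(2*l) - 4.45*exp(l) + 0.53)^3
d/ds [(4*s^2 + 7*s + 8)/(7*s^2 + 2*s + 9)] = (-41*s^2 - 40*s + 47)/(49*s^4 + 28*s^3 + 130*s^2 + 36*s + 81)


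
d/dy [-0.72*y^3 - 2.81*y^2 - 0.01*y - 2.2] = -2.16*y^2 - 5.62*y - 0.01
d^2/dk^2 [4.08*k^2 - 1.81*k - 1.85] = 8.16000000000000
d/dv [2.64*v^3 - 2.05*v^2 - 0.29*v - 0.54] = 7.92*v^2 - 4.1*v - 0.29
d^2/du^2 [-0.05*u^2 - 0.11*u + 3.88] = -0.100000000000000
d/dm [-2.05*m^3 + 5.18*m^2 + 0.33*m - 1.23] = -6.15*m^2 + 10.36*m + 0.33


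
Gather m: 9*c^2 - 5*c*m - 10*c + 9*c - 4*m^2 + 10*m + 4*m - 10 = 9*c^2 - c - 4*m^2 + m*(14 - 5*c) - 10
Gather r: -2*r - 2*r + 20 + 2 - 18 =4 - 4*r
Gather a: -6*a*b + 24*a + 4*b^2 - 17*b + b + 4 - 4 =a*(24 - 6*b) + 4*b^2 - 16*b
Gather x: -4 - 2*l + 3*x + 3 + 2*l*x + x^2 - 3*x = 2*l*x - 2*l + x^2 - 1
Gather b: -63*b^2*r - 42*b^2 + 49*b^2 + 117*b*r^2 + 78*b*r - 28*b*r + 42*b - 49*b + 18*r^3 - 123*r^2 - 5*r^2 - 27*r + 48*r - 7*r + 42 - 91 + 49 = b^2*(7 - 63*r) + b*(117*r^2 + 50*r - 7) + 18*r^3 - 128*r^2 + 14*r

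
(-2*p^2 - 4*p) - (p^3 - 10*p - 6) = -p^3 - 2*p^2 + 6*p + 6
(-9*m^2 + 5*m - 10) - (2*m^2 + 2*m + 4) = -11*m^2 + 3*m - 14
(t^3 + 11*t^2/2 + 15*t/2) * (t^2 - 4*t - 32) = t^5 + 3*t^4/2 - 93*t^3/2 - 206*t^2 - 240*t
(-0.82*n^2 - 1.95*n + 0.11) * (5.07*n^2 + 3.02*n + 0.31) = -4.1574*n^4 - 12.3629*n^3 - 5.5855*n^2 - 0.2723*n + 0.0341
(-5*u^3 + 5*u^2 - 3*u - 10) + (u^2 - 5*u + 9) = -5*u^3 + 6*u^2 - 8*u - 1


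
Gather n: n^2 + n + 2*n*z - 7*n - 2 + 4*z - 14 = n^2 + n*(2*z - 6) + 4*z - 16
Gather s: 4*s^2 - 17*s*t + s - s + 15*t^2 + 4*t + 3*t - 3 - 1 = 4*s^2 - 17*s*t + 15*t^2 + 7*t - 4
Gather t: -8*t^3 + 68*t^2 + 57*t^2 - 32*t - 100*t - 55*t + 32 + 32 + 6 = -8*t^3 + 125*t^2 - 187*t + 70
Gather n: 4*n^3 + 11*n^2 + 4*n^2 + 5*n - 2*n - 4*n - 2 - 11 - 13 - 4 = 4*n^3 + 15*n^2 - n - 30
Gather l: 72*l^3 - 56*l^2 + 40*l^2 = 72*l^3 - 16*l^2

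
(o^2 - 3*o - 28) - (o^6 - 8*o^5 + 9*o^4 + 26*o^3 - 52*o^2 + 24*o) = -o^6 + 8*o^5 - 9*o^4 - 26*o^3 + 53*o^2 - 27*o - 28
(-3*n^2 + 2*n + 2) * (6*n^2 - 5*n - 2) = -18*n^4 + 27*n^3 + 8*n^2 - 14*n - 4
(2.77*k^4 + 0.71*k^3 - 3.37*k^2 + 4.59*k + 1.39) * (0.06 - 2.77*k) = -7.6729*k^5 - 1.8005*k^4 + 9.3775*k^3 - 12.9165*k^2 - 3.5749*k + 0.0834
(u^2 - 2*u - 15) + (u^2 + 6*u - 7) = 2*u^2 + 4*u - 22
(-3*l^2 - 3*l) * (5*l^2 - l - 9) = -15*l^4 - 12*l^3 + 30*l^2 + 27*l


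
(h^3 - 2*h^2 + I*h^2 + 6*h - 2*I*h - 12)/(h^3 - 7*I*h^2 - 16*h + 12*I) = (h^2 + h*(-2 + 3*I) - 6*I)/(h^2 - 5*I*h - 6)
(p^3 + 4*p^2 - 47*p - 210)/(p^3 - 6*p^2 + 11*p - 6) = (p^3 + 4*p^2 - 47*p - 210)/(p^3 - 6*p^2 + 11*p - 6)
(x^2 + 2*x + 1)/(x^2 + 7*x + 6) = (x + 1)/(x + 6)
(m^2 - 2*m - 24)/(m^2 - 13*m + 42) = (m + 4)/(m - 7)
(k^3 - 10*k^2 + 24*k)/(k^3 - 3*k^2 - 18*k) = (k - 4)/(k + 3)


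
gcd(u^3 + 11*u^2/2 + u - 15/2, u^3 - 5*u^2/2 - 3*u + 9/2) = u^2 + u/2 - 3/2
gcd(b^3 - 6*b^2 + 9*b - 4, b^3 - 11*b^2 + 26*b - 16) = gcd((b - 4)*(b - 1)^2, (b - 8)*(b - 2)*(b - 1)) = b - 1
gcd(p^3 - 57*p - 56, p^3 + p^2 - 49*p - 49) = p^2 + 8*p + 7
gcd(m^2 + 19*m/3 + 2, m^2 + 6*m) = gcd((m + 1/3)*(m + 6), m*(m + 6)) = m + 6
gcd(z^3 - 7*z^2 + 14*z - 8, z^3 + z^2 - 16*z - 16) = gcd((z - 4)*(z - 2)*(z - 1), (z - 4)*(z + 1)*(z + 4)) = z - 4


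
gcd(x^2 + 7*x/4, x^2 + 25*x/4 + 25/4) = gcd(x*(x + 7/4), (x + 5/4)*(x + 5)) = 1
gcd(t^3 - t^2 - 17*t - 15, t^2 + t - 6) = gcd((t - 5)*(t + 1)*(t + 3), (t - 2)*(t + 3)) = t + 3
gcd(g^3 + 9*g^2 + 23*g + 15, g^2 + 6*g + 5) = g^2 + 6*g + 5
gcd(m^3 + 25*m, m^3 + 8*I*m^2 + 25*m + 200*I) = m^2 + 25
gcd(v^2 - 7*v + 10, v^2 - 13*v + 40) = v - 5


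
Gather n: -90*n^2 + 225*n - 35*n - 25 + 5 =-90*n^2 + 190*n - 20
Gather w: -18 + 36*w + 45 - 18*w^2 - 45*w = -18*w^2 - 9*w + 27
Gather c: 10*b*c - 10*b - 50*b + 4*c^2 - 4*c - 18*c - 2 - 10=-60*b + 4*c^2 + c*(10*b - 22) - 12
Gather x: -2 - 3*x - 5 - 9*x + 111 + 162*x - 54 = 150*x + 50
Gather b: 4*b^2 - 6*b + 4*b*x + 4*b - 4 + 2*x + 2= 4*b^2 + b*(4*x - 2) + 2*x - 2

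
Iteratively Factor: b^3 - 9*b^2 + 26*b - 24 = (b - 4)*(b^2 - 5*b + 6) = (b - 4)*(b - 3)*(b - 2)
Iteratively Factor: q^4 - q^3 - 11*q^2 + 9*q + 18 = (q - 3)*(q^3 + 2*q^2 - 5*q - 6) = (q - 3)*(q + 3)*(q^2 - q - 2) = (q - 3)*(q + 1)*(q + 3)*(q - 2)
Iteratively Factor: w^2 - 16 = (w + 4)*(w - 4)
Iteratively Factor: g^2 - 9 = (g + 3)*(g - 3)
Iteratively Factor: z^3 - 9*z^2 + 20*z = (z - 5)*(z^2 - 4*z) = z*(z - 5)*(z - 4)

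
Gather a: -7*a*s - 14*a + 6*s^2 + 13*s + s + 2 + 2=a*(-7*s - 14) + 6*s^2 + 14*s + 4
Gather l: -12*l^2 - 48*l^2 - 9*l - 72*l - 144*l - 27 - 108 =-60*l^2 - 225*l - 135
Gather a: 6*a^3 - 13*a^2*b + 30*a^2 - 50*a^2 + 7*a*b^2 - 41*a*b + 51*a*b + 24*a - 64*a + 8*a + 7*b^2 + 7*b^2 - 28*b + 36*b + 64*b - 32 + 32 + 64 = 6*a^3 + a^2*(-13*b - 20) + a*(7*b^2 + 10*b - 32) + 14*b^2 + 72*b + 64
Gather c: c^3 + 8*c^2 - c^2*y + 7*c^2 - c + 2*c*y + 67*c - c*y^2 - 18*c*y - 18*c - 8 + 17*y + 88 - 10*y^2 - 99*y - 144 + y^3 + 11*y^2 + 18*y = c^3 + c^2*(15 - y) + c*(-y^2 - 16*y + 48) + y^3 + y^2 - 64*y - 64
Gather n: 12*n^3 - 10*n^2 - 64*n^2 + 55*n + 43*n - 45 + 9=12*n^3 - 74*n^2 + 98*n - 36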